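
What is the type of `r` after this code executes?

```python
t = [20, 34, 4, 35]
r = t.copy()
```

list.copy() returns list

list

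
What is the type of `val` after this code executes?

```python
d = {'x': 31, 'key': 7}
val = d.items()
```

dict.items() returns a dict_items view

dict_items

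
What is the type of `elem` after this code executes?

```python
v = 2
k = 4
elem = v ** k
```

int ** positive int returns int (2 ** 4 = 16)

int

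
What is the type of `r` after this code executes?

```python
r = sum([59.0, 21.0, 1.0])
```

sum() of floats returns float

float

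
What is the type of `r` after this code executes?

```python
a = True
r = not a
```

'not' always returns bool

bool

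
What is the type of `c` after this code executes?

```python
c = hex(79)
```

hex() returns str representation

str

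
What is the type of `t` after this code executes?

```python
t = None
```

None has type NoneType

NoneType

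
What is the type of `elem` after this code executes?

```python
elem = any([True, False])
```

any() returns bool

bool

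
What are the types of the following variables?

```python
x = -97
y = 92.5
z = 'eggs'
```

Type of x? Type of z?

x is int; z is str

int, str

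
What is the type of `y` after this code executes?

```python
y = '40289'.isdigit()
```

str.isdigit() returns bool

bool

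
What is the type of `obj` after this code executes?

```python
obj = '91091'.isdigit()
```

str.isdigit() returns bool

bool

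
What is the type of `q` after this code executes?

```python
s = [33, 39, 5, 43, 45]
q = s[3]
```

Indexing a list of ints returns int (s[3] = 43)

int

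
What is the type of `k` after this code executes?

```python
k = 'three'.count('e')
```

str.count() returns int

int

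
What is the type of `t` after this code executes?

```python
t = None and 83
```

'and' returns first falsy value (None)

NoneType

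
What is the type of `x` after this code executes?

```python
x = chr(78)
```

chr() returns str (single character)

str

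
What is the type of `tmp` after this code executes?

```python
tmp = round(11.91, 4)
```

round() with ndigits arg returns float

float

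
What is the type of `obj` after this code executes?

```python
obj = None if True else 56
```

Ternary: condition is True, if branch (None) taken → NoneType

NoneType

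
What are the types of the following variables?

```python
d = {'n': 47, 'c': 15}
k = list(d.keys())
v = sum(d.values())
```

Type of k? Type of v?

list(...) returns list; sum of int values returns int

list, int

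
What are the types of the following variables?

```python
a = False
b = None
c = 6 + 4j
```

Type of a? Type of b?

a is bool; b is NoneType

bool, NoneType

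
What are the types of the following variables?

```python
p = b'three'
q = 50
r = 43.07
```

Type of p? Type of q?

p is bytes; q is int

bytes, int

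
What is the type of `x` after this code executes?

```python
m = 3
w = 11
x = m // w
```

int // int returns int (3 // 11 = 0)

int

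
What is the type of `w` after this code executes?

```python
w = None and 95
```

'and' returns first falsy value (None)

NoneType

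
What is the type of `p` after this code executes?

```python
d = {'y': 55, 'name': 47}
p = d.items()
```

dict.items() returns a dict_items view

dict_items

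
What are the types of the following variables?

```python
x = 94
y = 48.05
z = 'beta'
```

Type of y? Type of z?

y is float; z is str

float, str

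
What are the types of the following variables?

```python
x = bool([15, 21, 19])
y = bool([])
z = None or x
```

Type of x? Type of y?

bool() returns bool; bool() returns bool

bool, bool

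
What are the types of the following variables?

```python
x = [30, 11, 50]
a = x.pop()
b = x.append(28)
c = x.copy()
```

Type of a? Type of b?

list.pop() returns the element (int); list.append() returns None

int, NoneType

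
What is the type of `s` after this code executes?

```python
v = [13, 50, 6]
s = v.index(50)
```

list.index() returns int

int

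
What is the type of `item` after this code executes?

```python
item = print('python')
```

print() returns None

NoneType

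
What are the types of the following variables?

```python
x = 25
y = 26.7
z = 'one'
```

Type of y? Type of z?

y is float; z is str

float, str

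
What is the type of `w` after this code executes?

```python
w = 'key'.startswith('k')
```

str.startswith() returns bool

bool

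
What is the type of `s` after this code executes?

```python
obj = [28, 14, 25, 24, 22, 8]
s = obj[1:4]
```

Slicing a list always returns a list

list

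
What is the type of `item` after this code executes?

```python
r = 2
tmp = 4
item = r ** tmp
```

int ** positive int returns int (2 ** 4 = 16)

int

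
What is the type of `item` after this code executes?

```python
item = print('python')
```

print() returns None

NoneType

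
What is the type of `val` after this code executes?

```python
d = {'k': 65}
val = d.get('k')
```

dict.get() returns the value (int) when key is found

int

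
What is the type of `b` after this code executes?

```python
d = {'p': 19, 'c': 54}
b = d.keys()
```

.keys() returns a dict_keys view object

dict_keys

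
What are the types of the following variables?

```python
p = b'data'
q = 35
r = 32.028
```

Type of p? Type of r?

p is bytes; r is float

bytes, float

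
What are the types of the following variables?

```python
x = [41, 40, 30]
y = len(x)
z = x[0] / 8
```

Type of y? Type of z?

len() returns int; int / int returns float

int, float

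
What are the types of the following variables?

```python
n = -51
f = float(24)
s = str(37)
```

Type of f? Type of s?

f is float; s is str

float, str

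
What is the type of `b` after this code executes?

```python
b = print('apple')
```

print() returns None

NoneType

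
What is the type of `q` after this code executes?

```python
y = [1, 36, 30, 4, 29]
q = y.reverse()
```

list.reverse() returns None

NoneType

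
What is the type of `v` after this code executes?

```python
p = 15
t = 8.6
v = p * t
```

int * float returns float (15 * 8.6 = 129.0)

float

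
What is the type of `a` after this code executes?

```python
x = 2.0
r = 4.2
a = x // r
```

float // float returns float (floor division preserves float type)

float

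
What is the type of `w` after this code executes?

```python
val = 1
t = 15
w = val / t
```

int / int always returns float in Python 3 (1 / 15 = 0.0666667)

float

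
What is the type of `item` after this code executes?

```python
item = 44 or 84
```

'or' returns the first truthy value (44, which is int)

int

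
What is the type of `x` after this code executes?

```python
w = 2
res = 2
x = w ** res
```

int ** positive int returns int (2 ** 2 = 4)

int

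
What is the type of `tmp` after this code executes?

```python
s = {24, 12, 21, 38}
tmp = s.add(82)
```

set.add() returns None (mutates in place)

NoneType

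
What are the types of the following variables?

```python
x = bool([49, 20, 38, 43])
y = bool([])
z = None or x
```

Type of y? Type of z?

bool() returns bool; None or <bool> returns the bool

bool, bool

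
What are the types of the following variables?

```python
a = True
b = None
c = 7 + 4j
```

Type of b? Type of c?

b is NoneType; c is complex

NoneType, complex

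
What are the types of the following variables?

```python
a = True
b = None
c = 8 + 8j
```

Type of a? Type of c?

a is bool; c is complex

bool, complex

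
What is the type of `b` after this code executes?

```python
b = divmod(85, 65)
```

divmod() returns a tuple (quotient, remainder)

tuple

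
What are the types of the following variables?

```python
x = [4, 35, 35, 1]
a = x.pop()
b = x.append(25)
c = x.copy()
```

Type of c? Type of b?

list.copy() returns list; list.append() returns None

list, NoneType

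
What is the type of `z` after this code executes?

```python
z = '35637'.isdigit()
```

str.isdigit() returns bool

bool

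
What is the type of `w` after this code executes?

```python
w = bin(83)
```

bin() returns str representation

str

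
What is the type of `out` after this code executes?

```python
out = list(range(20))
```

list(range(...)) returns list

list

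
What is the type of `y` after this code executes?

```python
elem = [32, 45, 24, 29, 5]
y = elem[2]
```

Indexing a list of ints returns int (elem[2] = 24)

int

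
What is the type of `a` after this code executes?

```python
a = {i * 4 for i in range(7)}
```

A set comprehension {expr for x in iterable} produces a set

set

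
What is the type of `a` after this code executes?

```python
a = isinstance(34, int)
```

isinstance() returns bool

bool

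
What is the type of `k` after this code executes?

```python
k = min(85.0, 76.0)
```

min() of floats returns float

float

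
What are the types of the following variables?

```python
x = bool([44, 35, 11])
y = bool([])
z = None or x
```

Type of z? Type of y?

None or <bool> returns the bool; bool() returns bool

bool, bool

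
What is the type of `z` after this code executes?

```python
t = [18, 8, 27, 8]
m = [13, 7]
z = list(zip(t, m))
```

list(zip(...)) returns a list of tuples

list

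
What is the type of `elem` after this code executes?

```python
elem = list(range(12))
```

list(range(...)) returns list

list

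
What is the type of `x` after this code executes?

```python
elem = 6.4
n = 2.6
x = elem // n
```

float // float returns float (floor division preserves float type)

float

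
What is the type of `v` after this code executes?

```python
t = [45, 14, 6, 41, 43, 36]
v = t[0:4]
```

Slicing a list always returns a list

list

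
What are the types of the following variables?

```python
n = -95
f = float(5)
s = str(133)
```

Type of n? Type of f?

n is int; f is float

int, float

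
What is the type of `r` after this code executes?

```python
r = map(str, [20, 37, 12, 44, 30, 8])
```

map() returns a map iterator object

map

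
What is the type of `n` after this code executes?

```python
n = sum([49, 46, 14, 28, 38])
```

sum() of ints returns int

int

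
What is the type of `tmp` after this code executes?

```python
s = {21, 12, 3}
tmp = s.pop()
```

Popping from a set of ints returns int

int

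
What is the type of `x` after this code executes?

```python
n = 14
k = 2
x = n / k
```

int / int always returns float in Python 3 (14 / 2 = 7)

float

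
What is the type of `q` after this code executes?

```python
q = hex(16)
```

hex() returns str representation

str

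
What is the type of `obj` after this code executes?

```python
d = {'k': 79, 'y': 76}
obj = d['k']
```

Accessing dict[str, int] with key 'k' returns int value 79

int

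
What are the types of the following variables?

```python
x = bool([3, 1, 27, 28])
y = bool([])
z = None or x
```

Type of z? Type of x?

None or <bool> returns the bool; bool() returns bool

bool, bool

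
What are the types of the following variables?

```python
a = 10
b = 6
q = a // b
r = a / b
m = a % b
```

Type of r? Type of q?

int / int returns float; int // int returns int

float, int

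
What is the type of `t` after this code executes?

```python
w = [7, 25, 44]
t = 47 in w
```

'in' operator returns bool

bool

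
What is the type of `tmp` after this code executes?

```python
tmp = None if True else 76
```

Ternary: condition is True, if branch (None) taken → NoneType

NoneType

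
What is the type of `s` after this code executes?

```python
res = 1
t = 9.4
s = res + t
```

int + float returns float (1 + 9.4 = 10.4)

float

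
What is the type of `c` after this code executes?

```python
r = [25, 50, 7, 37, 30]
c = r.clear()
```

list.clear() returns None

NoneType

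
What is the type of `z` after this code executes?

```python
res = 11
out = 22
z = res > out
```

Comparison operators return bool

bool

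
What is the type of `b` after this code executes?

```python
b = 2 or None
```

'or' returns first truthy value (2, int)

int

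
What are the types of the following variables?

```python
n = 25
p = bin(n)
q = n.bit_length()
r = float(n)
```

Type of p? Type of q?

bin() returns str; int.bit_length() returns int

str, int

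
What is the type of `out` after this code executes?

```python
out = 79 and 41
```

'and' returns the last value when all truthy (41, which is int)

int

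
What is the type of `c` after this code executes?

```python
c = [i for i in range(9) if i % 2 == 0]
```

A list comprehension [...] produces a list

list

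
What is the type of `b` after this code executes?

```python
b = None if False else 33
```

Ternary: condition is False, else branch (33) taken → int

int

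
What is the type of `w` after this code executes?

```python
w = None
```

None has type NoneType

NoneType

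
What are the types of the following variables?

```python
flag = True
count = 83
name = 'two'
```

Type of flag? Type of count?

flag is bool; count is int

bool, int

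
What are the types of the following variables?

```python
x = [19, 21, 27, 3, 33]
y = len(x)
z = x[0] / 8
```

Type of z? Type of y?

int / int returns float; len() returns int

float, int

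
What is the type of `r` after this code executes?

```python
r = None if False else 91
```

Ternary: condition is False, else branch (91) taken → int

int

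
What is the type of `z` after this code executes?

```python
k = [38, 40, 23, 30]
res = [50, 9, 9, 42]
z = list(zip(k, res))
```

list(zip(...)) returns a list of tuples

list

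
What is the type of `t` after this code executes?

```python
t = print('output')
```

print() returns None

NoneType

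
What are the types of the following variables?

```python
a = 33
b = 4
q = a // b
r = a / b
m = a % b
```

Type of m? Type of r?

int % int returns int; int / int returns float

int, float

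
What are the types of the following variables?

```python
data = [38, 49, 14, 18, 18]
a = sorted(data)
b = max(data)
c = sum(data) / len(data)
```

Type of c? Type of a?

int / int returns float; sorted() returns list

float, list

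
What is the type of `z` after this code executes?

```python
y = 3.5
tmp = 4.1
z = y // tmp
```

float // float returns float (floor division preserves float type)

float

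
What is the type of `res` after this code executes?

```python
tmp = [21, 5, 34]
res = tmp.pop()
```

list.pop() returns the popped element (int here)

int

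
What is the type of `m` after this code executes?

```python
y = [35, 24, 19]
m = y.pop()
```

list.pop() returns the popped element (int here)

int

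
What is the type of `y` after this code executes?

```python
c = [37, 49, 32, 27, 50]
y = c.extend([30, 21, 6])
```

list.extend() returns None

NoneType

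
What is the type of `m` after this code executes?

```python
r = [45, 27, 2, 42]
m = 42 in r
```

'in' operator returns bool

bool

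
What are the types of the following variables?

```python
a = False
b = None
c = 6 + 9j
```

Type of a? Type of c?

a is bool; c is complex

bool, complex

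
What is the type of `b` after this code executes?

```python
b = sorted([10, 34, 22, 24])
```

sorted() always returns list

list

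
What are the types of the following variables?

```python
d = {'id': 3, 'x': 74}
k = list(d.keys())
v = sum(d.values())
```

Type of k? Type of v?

list(...) returns list; sum of int values returns int

list, int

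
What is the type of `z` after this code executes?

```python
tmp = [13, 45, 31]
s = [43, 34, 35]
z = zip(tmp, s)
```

zip() returns a zip iterator object

zip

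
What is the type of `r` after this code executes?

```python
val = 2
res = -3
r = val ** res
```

int ** negative int returns float

float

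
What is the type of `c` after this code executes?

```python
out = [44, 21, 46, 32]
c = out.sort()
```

list.sort() returns None (sorts in place)

NoneType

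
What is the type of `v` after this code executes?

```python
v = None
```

None has type NoneType

NoneType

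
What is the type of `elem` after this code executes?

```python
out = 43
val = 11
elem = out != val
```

Comparison operators return bool

bool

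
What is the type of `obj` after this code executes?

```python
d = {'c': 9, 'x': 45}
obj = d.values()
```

.values() returns a dict_values view object

dict_values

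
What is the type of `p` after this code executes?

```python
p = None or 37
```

'or' with None returns the other value (37, int)

int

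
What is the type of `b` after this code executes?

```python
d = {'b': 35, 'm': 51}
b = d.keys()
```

.keys() returns a dict_keys view object

dict_keys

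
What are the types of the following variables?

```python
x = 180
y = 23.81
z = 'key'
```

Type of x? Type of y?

x is int; y is float

int, float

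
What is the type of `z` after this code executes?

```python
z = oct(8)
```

oct() returns str representation

str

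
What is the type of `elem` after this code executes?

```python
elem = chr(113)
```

chr() returns str (single character)

str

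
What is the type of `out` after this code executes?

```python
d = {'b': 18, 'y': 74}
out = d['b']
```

Accessing dict[str, int] with key 'b' returns int value 18

int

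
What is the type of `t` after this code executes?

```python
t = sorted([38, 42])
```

sorted() always returns list

list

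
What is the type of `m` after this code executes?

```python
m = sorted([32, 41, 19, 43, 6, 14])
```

sorted() always returns list

list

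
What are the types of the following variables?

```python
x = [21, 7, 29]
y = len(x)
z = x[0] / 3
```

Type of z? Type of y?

int / int returns float; len() returns int

float, int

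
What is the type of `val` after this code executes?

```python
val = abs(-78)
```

abs() of int returns int

int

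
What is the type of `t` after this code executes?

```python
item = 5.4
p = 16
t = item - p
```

float - int returns float (5.4 - 16 = -10.6)

float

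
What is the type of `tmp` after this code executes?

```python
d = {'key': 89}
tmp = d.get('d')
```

dict.get() returns None when key 'd' is not found and no default given

NoneType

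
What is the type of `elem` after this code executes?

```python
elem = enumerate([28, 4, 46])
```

enumerate() returns an enumerate iterator object

enumerate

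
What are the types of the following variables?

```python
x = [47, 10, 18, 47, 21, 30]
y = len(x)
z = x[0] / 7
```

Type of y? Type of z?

len() returns int; int / int returns float

int, float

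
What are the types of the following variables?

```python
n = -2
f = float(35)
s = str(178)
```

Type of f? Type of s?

f is float; s is str

float, str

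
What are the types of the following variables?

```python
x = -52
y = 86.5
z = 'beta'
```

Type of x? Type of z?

x is int; z is str

int, str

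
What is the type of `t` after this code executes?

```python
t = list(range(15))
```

list(range(...)) returns list

list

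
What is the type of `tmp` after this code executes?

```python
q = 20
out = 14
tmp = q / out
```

int / int always returns float in Python 3 (20 / 14 = 1.42857)

float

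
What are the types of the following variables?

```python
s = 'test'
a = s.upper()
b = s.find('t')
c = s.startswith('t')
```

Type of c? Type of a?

str.startswith() returns bool; str.upper() returns str

bool, str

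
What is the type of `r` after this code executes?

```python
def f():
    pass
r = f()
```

A function with no return statement returns None

NoneType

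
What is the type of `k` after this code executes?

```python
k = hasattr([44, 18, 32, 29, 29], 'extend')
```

hasattr() returns bool

bool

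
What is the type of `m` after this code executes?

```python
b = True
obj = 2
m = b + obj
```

bool + int returns int (True is 1, so 1 + 2 = 3)

int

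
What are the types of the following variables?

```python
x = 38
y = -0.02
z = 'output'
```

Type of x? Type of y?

x is int; y is float

int, float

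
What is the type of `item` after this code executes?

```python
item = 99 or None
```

'or' returns first truthy value (99, int)

int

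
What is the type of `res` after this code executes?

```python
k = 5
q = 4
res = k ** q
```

int ** positive int returns int (5 ** 4 = 625)

int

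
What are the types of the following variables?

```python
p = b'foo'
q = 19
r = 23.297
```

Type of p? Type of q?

p is bytes; q is int

bytes, int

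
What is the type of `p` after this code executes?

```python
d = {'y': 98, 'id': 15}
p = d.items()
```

dict.items() returns a dict_items view

dict_items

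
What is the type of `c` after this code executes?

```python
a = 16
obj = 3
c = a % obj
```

int % int returns int (16 % 3 = 1)

int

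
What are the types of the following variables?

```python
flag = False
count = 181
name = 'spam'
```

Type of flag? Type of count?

flag is bool; count is int

bool, int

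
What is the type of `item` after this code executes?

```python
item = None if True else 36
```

Ternary: condition is True, if branch (None) taken → NoneType

NoneType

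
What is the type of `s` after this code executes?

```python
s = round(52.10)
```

round() with no ndigits arg returns int

int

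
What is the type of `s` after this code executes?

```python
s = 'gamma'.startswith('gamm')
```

str.startswith() returns bool

bool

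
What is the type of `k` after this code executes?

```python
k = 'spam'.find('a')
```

str.find() returns int (index, or -1)

int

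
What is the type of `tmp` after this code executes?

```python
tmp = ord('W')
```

ord() returns int (Unicode code point)

int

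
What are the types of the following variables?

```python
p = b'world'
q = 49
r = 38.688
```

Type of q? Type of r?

q is int; r is float

int, float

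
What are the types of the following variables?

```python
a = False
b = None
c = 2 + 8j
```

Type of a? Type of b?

a is bool; b is NoneType

bool, NoneType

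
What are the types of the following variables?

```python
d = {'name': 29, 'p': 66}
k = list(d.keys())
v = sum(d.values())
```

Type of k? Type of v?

list(...) returns list; sum of int values returns int

list, int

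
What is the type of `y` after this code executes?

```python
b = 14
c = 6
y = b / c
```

int / int always returns float in Python 3 (14 / 6 = 2.33333)

float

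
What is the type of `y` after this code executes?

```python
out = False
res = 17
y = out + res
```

bool + int returns int (False is 0, so 0 + 17 = 17)

int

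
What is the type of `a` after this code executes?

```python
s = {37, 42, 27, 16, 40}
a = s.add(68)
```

set.add() returns None (mutates in place)

NoneType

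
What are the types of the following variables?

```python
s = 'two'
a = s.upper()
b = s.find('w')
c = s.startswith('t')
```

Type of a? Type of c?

str.upper() returns str; str.startswith() returns bool

str, bool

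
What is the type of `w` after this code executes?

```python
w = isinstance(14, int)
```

isinstance() returns bool

bool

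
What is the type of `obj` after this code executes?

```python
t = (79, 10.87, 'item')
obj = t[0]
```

Index 0 of tuple is 79 which is int

int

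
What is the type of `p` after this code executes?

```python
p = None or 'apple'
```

'or' with None returns the other value ('apple', str)

str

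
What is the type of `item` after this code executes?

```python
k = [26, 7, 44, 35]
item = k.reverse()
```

list.reverse() returns None

NoneType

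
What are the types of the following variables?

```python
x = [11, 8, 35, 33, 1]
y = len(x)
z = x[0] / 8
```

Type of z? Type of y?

int / int returns float; len() returns int

float, int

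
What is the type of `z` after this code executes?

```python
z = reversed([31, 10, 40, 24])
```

reversed() on a list returns a list_reverseiterator

list_reverseiterator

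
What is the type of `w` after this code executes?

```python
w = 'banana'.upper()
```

str.upper() returns str

str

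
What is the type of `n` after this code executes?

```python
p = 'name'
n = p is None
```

'is' comparison returns bool

bool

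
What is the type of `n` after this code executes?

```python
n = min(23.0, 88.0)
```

min() of floats returns float

float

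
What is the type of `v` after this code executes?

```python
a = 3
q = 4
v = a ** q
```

int ** positive int returns int (3 ** 4 = 81)

int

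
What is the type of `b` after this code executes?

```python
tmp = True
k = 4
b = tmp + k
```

bool + int returns int (True is 1, so 1 + 4 = 5)

int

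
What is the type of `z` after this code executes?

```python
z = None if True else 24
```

Ternary: condition is True, if branch (None) taken → NoneType

NoneType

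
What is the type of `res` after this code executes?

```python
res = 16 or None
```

'or' returns first truthy value (16, int)

int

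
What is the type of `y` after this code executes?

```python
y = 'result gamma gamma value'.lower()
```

str.lower() returns str

str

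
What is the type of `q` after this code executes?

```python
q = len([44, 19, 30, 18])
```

len() always returns int

int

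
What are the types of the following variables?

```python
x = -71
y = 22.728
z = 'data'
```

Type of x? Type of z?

x is int; z is str

int, str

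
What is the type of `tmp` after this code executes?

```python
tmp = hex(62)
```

hex() returns str representation

str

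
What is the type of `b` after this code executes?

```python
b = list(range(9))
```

list(range(...)) returns list

list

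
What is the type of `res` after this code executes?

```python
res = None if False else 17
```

Ternary: condition is False, else branch (17) taken → int

int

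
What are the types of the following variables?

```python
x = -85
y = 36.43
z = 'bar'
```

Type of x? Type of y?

x is int; y is float

int, float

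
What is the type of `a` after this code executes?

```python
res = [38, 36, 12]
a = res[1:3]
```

Slicing a list always returns a list

list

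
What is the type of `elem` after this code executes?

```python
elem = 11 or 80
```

'or' returns the first truthy value (11, which is int)

int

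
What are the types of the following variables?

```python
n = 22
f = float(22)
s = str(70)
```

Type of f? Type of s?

f is float; s is str

float, str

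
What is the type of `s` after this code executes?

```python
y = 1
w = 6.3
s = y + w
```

int + float returns float (1 + 6.3 = 7.3)

float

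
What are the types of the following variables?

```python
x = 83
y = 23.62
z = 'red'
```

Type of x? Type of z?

x is int; z is str

int, str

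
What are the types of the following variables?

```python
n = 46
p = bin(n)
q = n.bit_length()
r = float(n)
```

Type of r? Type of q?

float() returns float; int.bit_length() returns int

float, int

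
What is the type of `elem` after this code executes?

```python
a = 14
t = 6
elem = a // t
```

int // int returns int (14 // 6 = 2)

int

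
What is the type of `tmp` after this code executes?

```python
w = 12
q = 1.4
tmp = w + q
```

int + float returns float (12 + 1.4 = 13.4)

float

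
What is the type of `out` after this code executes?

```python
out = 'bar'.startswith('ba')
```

str.startswith() returns bool

bool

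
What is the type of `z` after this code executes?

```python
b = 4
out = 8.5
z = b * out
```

int * float returns float (4 * 8.5 = 34.0)

float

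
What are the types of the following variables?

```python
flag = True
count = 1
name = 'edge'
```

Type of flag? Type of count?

flag is bool; count is int

bool, int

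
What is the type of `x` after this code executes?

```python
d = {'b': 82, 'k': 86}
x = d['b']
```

Accessing dict[str, int] with key 'b' returns int value 82

int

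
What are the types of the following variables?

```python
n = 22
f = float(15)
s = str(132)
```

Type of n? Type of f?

n is int; f is float

int, float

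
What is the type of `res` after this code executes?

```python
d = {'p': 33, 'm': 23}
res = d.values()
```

.values() returns a dict_values view object

dict_values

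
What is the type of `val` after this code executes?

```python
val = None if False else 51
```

Ternary: condition is False, else branch (51) taken → int

int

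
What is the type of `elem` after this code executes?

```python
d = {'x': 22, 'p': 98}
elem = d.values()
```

.values() returns a dict_values view object

dict_values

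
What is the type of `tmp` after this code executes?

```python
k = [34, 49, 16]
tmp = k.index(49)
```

list.index() returns int

int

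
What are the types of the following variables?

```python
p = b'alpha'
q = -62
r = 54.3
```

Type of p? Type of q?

p is bytes; q is int

bytes, int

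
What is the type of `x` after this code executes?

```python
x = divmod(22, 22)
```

divmod() returns a tuple (quotient, remainder)

tuple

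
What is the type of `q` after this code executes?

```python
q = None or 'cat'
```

'or' with None returns the other value ('cat', str)

str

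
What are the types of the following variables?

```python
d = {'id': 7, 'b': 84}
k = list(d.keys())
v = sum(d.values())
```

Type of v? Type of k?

sum of int values returns int; list(...) returns list

int, list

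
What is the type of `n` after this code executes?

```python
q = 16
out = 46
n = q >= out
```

Comparison operators return bool

bool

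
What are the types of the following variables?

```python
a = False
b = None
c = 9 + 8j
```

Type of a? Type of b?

a is bool; b is NoneType

bool, NoneType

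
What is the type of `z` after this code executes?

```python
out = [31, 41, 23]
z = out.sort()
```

list.sort() returns None (sorts in place)

NoneType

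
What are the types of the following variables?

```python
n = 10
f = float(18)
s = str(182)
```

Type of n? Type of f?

n is int; f is float

int, float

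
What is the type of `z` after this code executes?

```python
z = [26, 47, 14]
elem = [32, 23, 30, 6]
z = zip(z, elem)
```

zip() returns a zip iterator object

zip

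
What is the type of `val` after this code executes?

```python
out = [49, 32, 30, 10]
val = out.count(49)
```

list.count() returns int

int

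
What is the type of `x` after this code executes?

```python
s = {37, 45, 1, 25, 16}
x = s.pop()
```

Popping from a set of ints returns int

int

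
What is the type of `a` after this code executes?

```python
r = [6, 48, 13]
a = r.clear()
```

list.clear() returns None

NoneType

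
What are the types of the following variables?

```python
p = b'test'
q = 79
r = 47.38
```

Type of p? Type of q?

p is bytes; q is int

bytes, int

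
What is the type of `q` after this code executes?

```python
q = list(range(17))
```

list(range(...)) returns list

list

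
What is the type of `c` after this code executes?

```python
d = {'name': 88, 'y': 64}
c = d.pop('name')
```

dict.pop() returns the value (int)

int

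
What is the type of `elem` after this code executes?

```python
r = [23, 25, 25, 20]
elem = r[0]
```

Indexing a list of ints returns int (r[0] = 23)

int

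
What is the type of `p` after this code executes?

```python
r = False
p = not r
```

'not' always returns bool

bool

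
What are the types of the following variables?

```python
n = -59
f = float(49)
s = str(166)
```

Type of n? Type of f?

n is int; f is float

int, float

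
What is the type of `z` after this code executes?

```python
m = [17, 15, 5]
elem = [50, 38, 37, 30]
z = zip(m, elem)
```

zip() returns a zip iterator object

zip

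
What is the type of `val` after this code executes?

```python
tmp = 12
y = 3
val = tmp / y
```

int / int always returns float in Python 3 (12 / 3 = 4)

float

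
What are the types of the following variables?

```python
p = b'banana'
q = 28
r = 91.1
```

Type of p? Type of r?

p is bytes; r is float

bytes, float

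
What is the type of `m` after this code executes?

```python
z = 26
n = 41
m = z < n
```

Comparison operators return bool

bool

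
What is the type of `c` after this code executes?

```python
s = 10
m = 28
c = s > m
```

Comparison operators return bool

bool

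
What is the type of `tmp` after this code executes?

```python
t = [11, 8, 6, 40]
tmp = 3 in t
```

'in' operator returns bool

bool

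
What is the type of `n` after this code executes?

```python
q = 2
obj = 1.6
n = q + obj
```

int + float returns float (2 + 1.6 = 3.6)

float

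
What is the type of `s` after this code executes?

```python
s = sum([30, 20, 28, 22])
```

sum() of ints returns int

int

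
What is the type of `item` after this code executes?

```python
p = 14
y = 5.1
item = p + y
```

int + float returns float (14 + 5.1 = 19.1)

float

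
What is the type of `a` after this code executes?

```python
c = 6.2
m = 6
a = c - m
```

float - int returns float (6.2 - 6 = 0.2)

float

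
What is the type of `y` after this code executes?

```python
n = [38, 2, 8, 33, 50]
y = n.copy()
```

list.copy() returns list

list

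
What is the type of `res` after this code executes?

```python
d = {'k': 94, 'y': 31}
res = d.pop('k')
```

dict.pop() returns the value (int)

int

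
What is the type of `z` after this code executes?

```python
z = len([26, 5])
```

len() always returns int

int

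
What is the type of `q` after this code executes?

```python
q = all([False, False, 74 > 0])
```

all() returns bool

bool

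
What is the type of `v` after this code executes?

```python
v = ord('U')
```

ord() returns int (Unicode code point)

int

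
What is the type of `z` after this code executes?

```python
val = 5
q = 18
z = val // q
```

int // int returns int (5 // 18 = 0)

int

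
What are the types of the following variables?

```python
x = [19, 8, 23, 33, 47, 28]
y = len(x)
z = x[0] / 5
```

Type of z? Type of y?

int / int returns float; len() returns int

float, int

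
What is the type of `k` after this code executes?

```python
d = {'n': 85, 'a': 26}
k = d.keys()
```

.keys() returns a dict_keys view object

dict_keys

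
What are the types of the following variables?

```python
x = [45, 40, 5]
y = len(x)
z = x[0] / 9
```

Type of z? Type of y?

int / int returns float; len() returns int

float, int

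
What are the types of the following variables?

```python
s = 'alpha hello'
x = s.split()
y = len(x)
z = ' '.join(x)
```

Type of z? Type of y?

str.join() returns str; len() returns int

str, int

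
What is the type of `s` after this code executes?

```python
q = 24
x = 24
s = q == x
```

Equality comparison returns bool

bool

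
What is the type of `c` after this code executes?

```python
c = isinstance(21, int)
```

isinstance() returns bool

bool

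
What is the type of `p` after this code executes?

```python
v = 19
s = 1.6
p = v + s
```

int + float returns float (19 + 1.6 = 20.6)

float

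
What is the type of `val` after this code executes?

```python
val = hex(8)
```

hex() returns str representation

str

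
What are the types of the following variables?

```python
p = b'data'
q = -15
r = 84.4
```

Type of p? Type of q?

p is bytes; q is int

bytes, int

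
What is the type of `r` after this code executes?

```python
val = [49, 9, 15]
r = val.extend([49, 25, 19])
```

list.extend() returns None

NoneType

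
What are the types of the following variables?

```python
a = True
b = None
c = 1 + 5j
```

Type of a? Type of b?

a is bool; b is NoneType

bool, NoneType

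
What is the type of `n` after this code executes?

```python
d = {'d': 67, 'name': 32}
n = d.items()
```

dict.items() returns a dict_items view

dict_items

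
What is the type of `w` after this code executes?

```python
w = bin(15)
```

bin() returns str representation

str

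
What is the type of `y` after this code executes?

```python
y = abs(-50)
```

abs() of int returns int

int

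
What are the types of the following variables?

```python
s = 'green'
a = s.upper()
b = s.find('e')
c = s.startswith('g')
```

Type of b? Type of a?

str.find() returns int; str.upper() returns str

int, str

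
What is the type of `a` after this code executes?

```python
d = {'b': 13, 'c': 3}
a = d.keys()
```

.keys() returns a dict_keys view object

dict_keys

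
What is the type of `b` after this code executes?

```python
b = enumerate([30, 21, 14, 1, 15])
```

enumerate() returns an enumerate iterator object

enumerate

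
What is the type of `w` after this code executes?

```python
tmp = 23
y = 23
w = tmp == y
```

Equality comparison returns bool

bool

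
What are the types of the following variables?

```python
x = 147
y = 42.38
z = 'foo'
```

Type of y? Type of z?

y is float; z is str

float, str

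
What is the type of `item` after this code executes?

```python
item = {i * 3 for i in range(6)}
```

A set comprehension {expr for x in iterable} produces a set

set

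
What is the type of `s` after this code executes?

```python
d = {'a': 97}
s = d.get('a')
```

dict.get() returns the value (int) when key is found

int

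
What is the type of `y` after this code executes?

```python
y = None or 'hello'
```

'or' with None returns the other value ('hello', str)

str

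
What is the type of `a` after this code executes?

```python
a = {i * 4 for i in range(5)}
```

A set comprehension {expr for x in iterable} produces a set

set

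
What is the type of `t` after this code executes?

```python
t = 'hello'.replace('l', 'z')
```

str.replace() returns str

str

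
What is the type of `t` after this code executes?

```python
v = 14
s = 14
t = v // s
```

int // int returns int (14 // 14 = 1)

int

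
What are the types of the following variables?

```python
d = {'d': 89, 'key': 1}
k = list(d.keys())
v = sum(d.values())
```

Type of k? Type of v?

list(...) returns list; sum of int values returns int

list, int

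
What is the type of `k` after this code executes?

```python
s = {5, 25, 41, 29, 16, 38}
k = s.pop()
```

Popping from a set of ints returns int

int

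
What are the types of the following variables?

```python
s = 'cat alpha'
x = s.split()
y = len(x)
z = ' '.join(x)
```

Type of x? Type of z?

str.split() returns list; str.join() returns str

list, str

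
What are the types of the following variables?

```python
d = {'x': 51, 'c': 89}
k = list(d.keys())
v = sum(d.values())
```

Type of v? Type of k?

sum of int values returns int; list(...) returns list

int, list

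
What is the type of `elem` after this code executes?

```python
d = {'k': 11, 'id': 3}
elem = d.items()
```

dict.items() returns a dict_items view

dict_items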